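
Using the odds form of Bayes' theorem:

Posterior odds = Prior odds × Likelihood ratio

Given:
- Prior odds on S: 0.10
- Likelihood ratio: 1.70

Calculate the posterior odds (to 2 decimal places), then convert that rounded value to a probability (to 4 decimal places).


Step 1: Calculate posterior odds
Posterior odds = Prior odds × LR
               = 0.10 × 1.70
               = 0.17

Step 2: Convert to probability
P(S|E) = Posterior odds / (1 + Posterior odds)
       = 0.17 / (1 + 0.17)
       = 0.17 / 1.17
       = 0.1453

The evidence increased P(S) from 0.0909 to 0.1453.


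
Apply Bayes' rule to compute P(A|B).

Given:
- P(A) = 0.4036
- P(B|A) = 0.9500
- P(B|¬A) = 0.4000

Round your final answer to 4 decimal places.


Bayes' theorem: P(A|B) = P(B|A) × P(A) / P(B)

Step 1: Calculate P(B) using law of total probability
P(B) = P(B|A)P(A) + P(B|¬A)P(¬A)
     = 0.9500 × 0.4036 + 0.4000 × 0.5964
     = 0.38342000 + 0.23856000
     = 0.62198000

Step 2: Apply Bayes' theorem
P(A|B) = P(B|A) × P(A) / P(B)
       = 0.38342000 / 0.62198000
       = 0.6165


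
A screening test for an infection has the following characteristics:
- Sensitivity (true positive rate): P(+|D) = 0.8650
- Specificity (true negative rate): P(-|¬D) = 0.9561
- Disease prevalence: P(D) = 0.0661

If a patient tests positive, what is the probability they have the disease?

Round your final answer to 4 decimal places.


Let D = has disease, + = positive test

Given:
- P(D) = 0.0661 (prevalence)
- P(+|D) = 0.8650 (sensitivity)
- P(-|¬D) = 0.9561 (specificity)
- P(+|¬D) = 0.0439 (false positive rate = 1 - specificity)

Step 1: Find P(+)
P(+) = P(+|D)P(D) + P(+|¬D)P(¬D)
     = 0.8650 × 0.0661 + 0.0439 × 0.9339
     = 0.05717650 + 0.04099821
     = 0.09817471

Step 2: Apply Bayes' theorem for P(D|+)
P(D|+) = P(+|D)P(D) / P(+)
       = 0.05717650 / 0.09817471
       = 0.5824


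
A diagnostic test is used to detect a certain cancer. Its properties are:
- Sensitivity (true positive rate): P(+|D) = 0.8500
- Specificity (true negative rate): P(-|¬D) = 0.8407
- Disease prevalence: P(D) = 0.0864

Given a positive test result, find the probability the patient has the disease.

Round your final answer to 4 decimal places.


Let D = has disease, + = positive test

Given:
- P(D) = 0.0864 (prevalence)
- P(+|D) = 0.8500 (sensitivity)
- P(-|¬D) = 0.8407 (specificity)
- P(+|¬D) = 0.1593 (false positive rate = 1 - specificity)

Step 1: Find P(+)
P(+) = P(+|D)P(D) + P(+|¬D)P(¬D)
     = 0.8500 × 0.0864 + 0.1593 × 0.9136
     = 0.07344000 + 0.14553648
     = 0.21897648

Step 2: Apply Bayes' theorem for P(D|+)
P(D|+) = P(+|D)P(D) / P(+)
       = 0.07344000 / 0.21897648
       = 0.3354


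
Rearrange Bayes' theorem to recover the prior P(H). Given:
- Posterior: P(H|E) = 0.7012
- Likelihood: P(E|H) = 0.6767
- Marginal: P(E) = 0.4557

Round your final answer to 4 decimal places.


From Bayes' theorem: P(H|E) = P(E|H) × P(H) / P(E)

Rearranging for P(H):
P(H) = P(H|E) × P(E) / P(E|H)
     = 0.7012 × 0.4557 / 0.6767
     = 0.31953684 / 0.6767
     = 0.4722


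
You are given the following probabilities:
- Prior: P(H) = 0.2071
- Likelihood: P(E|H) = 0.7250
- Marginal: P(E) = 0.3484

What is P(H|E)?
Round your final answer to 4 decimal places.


Using Bayes' theorem:

P(H|E) = P(E|H) × P(H) / P(E)
       = 0.7250 × 0.2071 / 0.3484
       = 0.15014750 / 0.3484
       = 0.4310

The evidence strengthens our belief in H.
Prior: 0.2071 → Posterior: 0.4310


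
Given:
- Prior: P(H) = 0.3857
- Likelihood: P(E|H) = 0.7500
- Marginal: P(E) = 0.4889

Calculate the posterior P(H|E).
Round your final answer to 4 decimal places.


Using Bayes' theorem:

P(H|E) = P(E|H) × P(H) / P(E)
       = 0.7500 × 0.3857 / 0.4889
       = 0.28927500 / 0.4889
       = 0.5917

The evidence strengthens our belief in H.
Prior: 0.3857 → Posterior: 0.5917


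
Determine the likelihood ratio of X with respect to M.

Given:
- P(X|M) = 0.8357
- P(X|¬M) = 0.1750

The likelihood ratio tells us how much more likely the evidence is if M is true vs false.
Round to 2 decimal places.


Likelihood Ratio (LR) = P(X|M) / P(X|¬M)

LR = 0.8357 / 0.1750
   = 4.78

The evidence is 4.78 times more likely if M is true than if M is false.
Because LR exceeds 1, X is evidence for M.


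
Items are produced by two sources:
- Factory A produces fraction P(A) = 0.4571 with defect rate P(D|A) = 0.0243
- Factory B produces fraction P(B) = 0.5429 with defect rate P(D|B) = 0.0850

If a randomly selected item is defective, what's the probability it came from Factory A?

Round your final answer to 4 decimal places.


Let A = from Factory A, D = defective

Given:
- P(A) = 0.4571, P(B) = 0.5429
- P(D|A) = 0.0243, P(D|B) = 0.0850

Step 1: Find P(D)
P(D) = P(D|A)P(A) + P(D|B)P(B)
     = 0.0243 × 0.4571 + 0.0850 × 0.5429
     = 0.01110753 + 0.04614650
     = 0.05725403

Step 2: Apply Bayes' theorem
P(A|D) = P(D|A)P(A) / P(D)
       = 0.01110753 / 0.05725403
       = 0.1940


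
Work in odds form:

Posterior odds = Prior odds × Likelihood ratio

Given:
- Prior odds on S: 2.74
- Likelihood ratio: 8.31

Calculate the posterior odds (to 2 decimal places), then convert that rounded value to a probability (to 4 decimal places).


Step 1: Calculate posterior odds
Posterior odds = Prior odds × LR
               = 2.74 × 8.31
               = 22.77

Step 2: Convert to probability
P(S|E) = Posterior odds / (1 + Posterior odds)
       = 22.77 / (1 + 22.77)
       = 22.77 / 23.77
       = 0.9579

The evidence increased P(S) from 0.7326 to 0.9579.


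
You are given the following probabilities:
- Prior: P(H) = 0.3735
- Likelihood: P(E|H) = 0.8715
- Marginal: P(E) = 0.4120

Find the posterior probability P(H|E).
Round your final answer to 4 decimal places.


Using Bayes' theorem:

P(H|E) = P(E|H) × P(H) / P(E)
       = 0.8715 × 0.3735 / 0.4120
       = 0.32550525 / 0.4120
       = 0.7901

The evidence strengthens our belief in H.
Prior: 0.3735 → Posterior: 0.7901


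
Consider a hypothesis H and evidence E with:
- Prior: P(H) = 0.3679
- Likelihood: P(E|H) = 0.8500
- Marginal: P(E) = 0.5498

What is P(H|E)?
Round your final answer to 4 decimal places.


Using Bayes' theorem:

P(H|E) = P(E|H) × P(H) / P(E)
       = 0.8500 × 0.3679 / 0.5498
       = 0.31271500 / 0.5498
       = 0.5688

The evidence strengthens our belief in H.
Prior: 0.3679 → Posterior: 0.5688


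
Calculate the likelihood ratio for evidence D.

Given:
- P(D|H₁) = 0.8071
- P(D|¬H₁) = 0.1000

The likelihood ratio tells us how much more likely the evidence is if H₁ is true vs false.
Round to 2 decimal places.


Likelihood Ratio (LR) = P(D|H₁) / P(D|¬H₁)

LR = 0.8071 / 0.1000
   = 8.07

The evidence is 8.07 times more likely if H₁ is true than if H₁ is false.
Because LR exceeds 1, D is evidence for H₁.


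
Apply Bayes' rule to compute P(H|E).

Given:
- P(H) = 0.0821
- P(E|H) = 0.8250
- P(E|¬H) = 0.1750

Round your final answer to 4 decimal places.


Bayes' theorem: P(H|E) = P(E|H) × P(H) / P(E)

Step 1: Calculate P(E) using law of total probability
P(E) = P(E|H)P(H) + P(E|¬H)P(¬H)
     = 0.8250 × 0.0821 + 0.1750 × 0.9179
     = 0.06773250 + 0.16063250
     = 0.22836500

Step 2: Apply Bayes' theorem
P(H|E) = P(E|H) × P(H) / P(E)
       = 0.06773250 / 0.22836500
       = 0.2966


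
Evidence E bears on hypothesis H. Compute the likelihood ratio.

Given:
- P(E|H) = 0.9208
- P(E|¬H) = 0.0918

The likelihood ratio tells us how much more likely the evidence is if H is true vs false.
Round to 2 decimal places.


Likelihood Ratio (LR) = P(E|H) / P(E|¬H)

LR = 0.9208 / 0.0918
   = 10.03

The evidence is 10.03 times more likely if H is true than if H is false.
Because LR exceeds 1, E is evidence for H.


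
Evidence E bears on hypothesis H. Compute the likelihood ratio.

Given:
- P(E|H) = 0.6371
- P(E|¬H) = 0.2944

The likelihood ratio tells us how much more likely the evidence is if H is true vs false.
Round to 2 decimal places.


Likelihood Ratio (LR) = P(E|H) / P(E|¬H)

LR = 0.6371 / 0.2944
   = 2.16

The evidence is 2.16 times more likely if H is true than if H is false.
Because LR exceeds 1, E is evidence for H.


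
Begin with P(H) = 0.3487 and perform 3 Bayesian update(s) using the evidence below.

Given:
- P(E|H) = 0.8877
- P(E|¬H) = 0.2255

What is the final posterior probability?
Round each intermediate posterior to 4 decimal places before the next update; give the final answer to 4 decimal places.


Sequential Bayesian updating:

Initial prior: P(H) = 0.3487

Update 1:
  P(E) = 0.8877 × 0.3487 + 0.2255 × 0.6513 = 0.30954099 + 0.14686815 = 0.45640914
  P(H|E) = 0.30954099 / 0.45640914 = 0.6782

Update 2:
  P(E) = 0.8877 × 0.6782 + 0.2255 × 0.3218 = 0.60203814 + 0.07256590 = 0.67460404
  P(H|E) = 0.60203814 / 0.67460404 = 0.8924

Update 3:
  P(E) = 0.8877 × 0.8924 + 0.2255 × 0.1076 = 0.79218348 + 0.02426380 = 0.81644728
  P(H|E) = 0.79218348 / 0.81644728 = 0.9703

Final posterior: 0.9703


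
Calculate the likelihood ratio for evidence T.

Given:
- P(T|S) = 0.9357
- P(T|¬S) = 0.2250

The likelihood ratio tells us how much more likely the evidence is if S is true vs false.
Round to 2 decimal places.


Likelihood Ratio (LR) = P(T|S) / P(T|¬S)

LR = 0.9357 / 0.2250
   = 4.16

The evidence is 4.16 times more likely if S is true than if S is false.
Since LR > 1, the evidence supports S over ¬S.


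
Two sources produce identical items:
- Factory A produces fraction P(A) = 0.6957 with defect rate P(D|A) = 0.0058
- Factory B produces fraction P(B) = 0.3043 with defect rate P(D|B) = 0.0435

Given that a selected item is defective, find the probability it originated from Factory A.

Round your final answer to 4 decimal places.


Let A = from Factory A, D = defective

Given:
- P(A) = 0.6957, P(B) = 0.3043
- P(D|A) = 0.0058, P(D|B) = 0.0435

Step 1: Find P(D)
P(D) = P(D|A)P(A) + P(D|B)P(B)
     = 0.0058 × 0.6957 + 0.0435 × 0.3043
     = 0.00403506 + 0.01323705
     = 0.01727211

Step 2: Apply Bayes' theorem
P(A|D) = P(D|A)P(A) / P(D)
       = 0.00403506 / 0.01727211
       = 0.2336


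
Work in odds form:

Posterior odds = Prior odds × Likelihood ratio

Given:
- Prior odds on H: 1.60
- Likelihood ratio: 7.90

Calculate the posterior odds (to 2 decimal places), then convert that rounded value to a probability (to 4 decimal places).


Step 1: Calculate posterior odds
Posterior odds = Prior odds × LR
               = 1.60 × 7.90
               = 12.64

Step 2: Convert to probability
P(H|E) = Posterior odds / (1 + Posterior odds)
       = 12.64 / (1 + 12.64)
       = 12.64 / 13.64
       = 0.9267

The evidence increased P(H) from 0.6154 to 0.9267.


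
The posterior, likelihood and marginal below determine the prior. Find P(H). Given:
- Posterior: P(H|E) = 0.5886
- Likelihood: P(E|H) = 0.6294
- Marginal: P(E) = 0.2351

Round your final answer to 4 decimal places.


From Bayes' theorem: P(H|E) = P(E|H) × P(H) / P(E)

Rearranging for P(H):
P(H) = P(H|E) × P(E) / P(E|H)
     = 0.5886 × 0.2351 / 0.6294
     = 0.13837986 / 0.6294
     = 0.2199


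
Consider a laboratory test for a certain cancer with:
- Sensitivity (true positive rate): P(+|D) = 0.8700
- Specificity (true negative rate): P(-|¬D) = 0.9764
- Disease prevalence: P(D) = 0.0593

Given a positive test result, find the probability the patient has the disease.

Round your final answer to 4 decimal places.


Let D = has disease, + = positive test

Given:
- P(D) = 0.0593 (prevalence)
- P(+|D) = 0.8700 (sensitivity)
- P(-|¬D) = 0.9764 (specificity)
- P(+|¬D) = 0.0236 (false positive rate = 1 - specificity)

Step 1: Find P(+)
P(+) = P(+|D)P(D) + P(+|¬D)P(¬D)
     = 0.8700 × 0.0593 + 0.0236 × 0.9407
     = 0.05159100 + 0.02220052
     = 0.07379152

Step 2: Apply Bayes' theorem for P(D|+)
P(D|+) = P(+|D)P(D) / P(+)
       = 0.05159100 / 0.07379152
       = 0.6991


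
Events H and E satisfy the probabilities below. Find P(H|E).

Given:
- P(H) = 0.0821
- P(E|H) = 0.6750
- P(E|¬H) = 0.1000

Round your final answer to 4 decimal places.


Bayes' theorem: P(H|E) = P(E|H) × P(H) / P(E)

Step 1: Calculate P(E) using law of total probability
P(E) = P(E|H)P(H) + P(E|¬H)P(¬H)
     = 0.6750 × 0.0821 + 0.1000 × 0.9179
     = 0.05541750 + 0.09179000
     = 0.14720750

Step 2: Apply Bayes' theorem
P(H|E) = P(E|H) × P(H) / P(E)
       = 0.05541750 / 0.14720750
       = 0.3765


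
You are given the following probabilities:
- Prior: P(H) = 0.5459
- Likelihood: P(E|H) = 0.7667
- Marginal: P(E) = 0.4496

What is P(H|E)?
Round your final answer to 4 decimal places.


Using Bayes' theorem:

P(H|E) = P(E|H) × P(H) / P(E)
       = 0.7667 × 0.5459 / 0.4496
       = 0.41854153 / 0.4496
       = 0.9309

The evidence strengthens our belief in H.
Prior: 0.5459 → Posterior: 0.9309


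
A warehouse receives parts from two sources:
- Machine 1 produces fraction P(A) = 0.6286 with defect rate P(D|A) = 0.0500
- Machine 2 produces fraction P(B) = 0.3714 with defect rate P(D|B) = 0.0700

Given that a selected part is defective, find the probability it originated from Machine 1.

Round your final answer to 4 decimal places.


Let A = from Machine 1, D = defective

Given:
- P(A) = 0.6286, P(B) = 0.3714
- P(D|A) = 0.0500, P(D|B) = 0.0700

Step 1: Find P(D)
P(D) = P(D|A)P(A) + P(D|B)P(B)
     = 0.0500 × 0.6286 + 0.0700 × 0.3714
     = 0.03143000 + 0.02599800
     = 0.05742800

Step 2: Apply Bayes' theorem
P(A|D) = P(D|A)P(A) / P(D)
       = 0.03143000 / 0.05742800
       = 0.5473


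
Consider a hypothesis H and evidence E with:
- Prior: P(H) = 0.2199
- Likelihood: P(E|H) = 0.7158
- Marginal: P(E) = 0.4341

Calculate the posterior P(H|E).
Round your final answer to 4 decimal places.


Using Bayes' theorem:

P(H|E) = P(E|H) × P(H) / P(E)
       = 0.7158 × 0.2199 / 0.4341
       = 0.15740442 / 0.4341
       = 0.3626

The evidence strengthens our belief in H.
Prior: 0.2199 → Posterior: 0.3626


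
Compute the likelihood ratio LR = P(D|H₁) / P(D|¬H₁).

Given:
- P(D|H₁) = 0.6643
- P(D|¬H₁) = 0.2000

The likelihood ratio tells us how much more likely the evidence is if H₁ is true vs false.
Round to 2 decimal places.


Likelihood Ratio (LR) = P(D|H₁) / P(D|¬H₁)

LR = 0.6643 / 0.2000
   = 3.32

The evidence is 3.32 times more likely if H₁ is true than if H₁ is false.
LR > 1, so observing D raises the odds in favor of H₁.


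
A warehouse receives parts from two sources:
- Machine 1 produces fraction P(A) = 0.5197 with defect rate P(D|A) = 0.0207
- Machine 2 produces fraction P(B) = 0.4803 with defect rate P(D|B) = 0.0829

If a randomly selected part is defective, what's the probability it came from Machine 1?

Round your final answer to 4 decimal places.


Let A = from Machine 1, D = defective

Given:
- P(A) = 0.5197, P(B) = 0.4803
- P(D|A) = 0.0207, P(D|B) = 0.0829

Step 1: Find P(D)
P(D) = P(D|A)P(A) + P(D|B)P(B)
     = 0.0207 × 0.5197 + 0.0829 × 0.4803
     = 0.01075779 + 0.03981687
     = 0.05057466

Step 2: Apply Bayes' theorem
P(A|D) = P(D|A)P(A) / P(D)
       = 0.01075779 / 0.05057466
       = 0.2127


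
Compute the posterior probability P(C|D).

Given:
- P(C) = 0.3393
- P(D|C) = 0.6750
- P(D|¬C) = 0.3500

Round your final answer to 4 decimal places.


Bayes' theorem: P(C|D) = P(D|C) × P(C) / P(D)

Step 1: Calculate P(D) using law of total probability
P(D) = P(D|C)P(C) + P(D|¬C)P(¬C)
     = 0.6750 × 0.3393 + 0.3500 × 0.6607
     = 0.22902750 + 0.23124500
     = 0.46027250

Step 2: Apply Bayes' theorem
P(C|D) = P(D|C) × P(C) / P(D)
       = 0.22902750 / 0.46027250
       = 0.4976


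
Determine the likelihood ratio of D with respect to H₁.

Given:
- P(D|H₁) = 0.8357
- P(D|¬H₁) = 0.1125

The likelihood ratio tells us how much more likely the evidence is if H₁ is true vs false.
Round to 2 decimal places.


Likelihood Ratio (LR) = P(D|H₁) / P(D|¬H₁)

LR = 0.8357 / 0.1125
   = 7.43

The evidence is 7.43 times more likely if H₁ is true than if H₁ is false.
LR > 1, so observing D raises the odds in favor of H₁.


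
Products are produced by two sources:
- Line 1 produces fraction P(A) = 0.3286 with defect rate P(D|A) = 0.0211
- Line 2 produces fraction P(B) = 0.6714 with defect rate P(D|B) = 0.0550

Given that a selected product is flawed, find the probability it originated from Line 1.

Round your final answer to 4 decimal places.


Let A = from Line 1, D = flawed

Given:
- P(A) = 0.3286, P(B) = 0.6714
- P(D|A) = 0.0211, P(D|B) = 0.0550

Step 1: Find P(D)
P(D) = P(D|A)P(A) + P(D|B)P(B)
     = 0.0211 × 0.3286 + 0.0550 × 0.6714
     = 0.00693346 + 0.03692700
     = 0.04386046

Step 2: Apply Bayes' theorem
P(A|D) = P(D|A)P(A) / P(D)
       = 0.00693346 / 0.04386046
       = 0.1581


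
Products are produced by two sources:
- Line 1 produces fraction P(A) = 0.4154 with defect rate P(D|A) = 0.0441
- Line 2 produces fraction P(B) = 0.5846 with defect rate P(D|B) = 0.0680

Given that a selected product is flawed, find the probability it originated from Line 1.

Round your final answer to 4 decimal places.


Let A = from Line 1, D = flawed

Given:
- P(A) = 0.4154, P(B) = 0.5846
- P(D|A) = 0.0441, P(D|B) = 0.0680

Step 1: Find P(D)
P(D) = P(D|A)P(A) + P(D|B)P(B)
     = 0.0441 × 0.4154 + 0.0680 × 0.5846
     = 0.01831914 + 0.03975280
     = 0.05807194

Step 2: Apply Bayes' theorem
P(A|D) = P(D|A)P(A) / P(D)
       = 0.01831914 / 0.05807194
       = 0.3155


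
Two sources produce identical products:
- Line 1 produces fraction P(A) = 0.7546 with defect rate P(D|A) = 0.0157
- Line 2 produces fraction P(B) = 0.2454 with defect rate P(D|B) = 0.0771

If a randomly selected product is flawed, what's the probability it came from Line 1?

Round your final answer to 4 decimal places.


Let A = from Line 1, D = flawed

Given:
- P(A) = 0.7546, P(B) = 0.2454
- P(D|A) = 0.0157, P(D|B) = 0.0771

Step 1: Find P(D)
P(D) = P(D|A)P(A) + P(D|B)P(B)
     = 0.0157 × 0.7546 + 0.0771 × 0.2454
     = 0.01184722 + 0.01892034
     = 0.03076756

Step 2: Apply Bayes' theorem
P(A|D) = P(D|A)P(A) / P(D)
       = 0.01184722 / 0.03076756
       = 0.3851


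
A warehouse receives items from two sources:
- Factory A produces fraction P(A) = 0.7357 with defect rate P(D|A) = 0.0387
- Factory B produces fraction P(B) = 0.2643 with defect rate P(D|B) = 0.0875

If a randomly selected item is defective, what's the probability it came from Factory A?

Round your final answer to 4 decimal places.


Let A = from Factory A, D = defective

Given:
- P(A) = 0.7357, P(B) = 0.2643
- P(D|A) = 0.0387, P(D|B) = 0.0875

Step 1: Find P(D)
P(D) = P(D|A)P(A) + P(D|B)P(B)
     = 0.0387 × 0.7357 + 0.0875 × 0.2643
     = 0.02847159 + 0.02312625
     = 0.05159784

Step 2: Apply Bayes' theorem
P(A|D) = P(D|A)P(A) / P(D)
       = 0.02847159 / 0.05159784
       = 0.5518


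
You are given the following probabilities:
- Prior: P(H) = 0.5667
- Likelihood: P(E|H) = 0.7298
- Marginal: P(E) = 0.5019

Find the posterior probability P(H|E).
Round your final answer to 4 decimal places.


Using Bayes' theorem:

P(H|E) = P(E|H) × P(H) / P(E)
       = 0.7298 × 0.5667 / 0.5019
       = 0.41357766 / 0.5019
       = 0.8240

The evidence strengthens our belief in H.
Prior: 0.5667 → Posterior: 0.8240


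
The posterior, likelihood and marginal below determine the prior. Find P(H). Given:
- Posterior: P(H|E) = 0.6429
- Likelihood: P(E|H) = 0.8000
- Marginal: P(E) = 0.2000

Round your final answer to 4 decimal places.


From Bayes' theorem: P(H|E) = P(E|H) × P(H) / P(E)

Rearranging for P(H):
P(H) = P(H|E) × P(E) / P(E|H)
     = 0.6429 × 0.2000 / 0.8000
     = 0.12858000 / 0.8000
     = 0.1607


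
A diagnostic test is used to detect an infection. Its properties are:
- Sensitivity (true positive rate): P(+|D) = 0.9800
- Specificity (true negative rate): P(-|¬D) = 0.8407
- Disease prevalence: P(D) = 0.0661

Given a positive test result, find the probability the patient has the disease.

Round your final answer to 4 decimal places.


Let D = has disease, + = positive test

Given:
- P(D) = 0.0661 (prevalence)
- P(+|D) = 0.9800 (sensitivity)
- P(-|¬D) = 0.8407 (specificity)
- P(+|¬D) = 0.1593 (false positive rate = 1 - specificity)

Step 1: Find P(+)
P(+) = P(+|D)P(D) + P(+|¬D)P(¬D)
     = 0.9800 × 0.0661 + 0.1593 × 0.9339
     = 0.06477800 + 0.14877027
     = 0.21354827

Step 2: Apply Bayes' theorem for P(D|+)
P(D|+) = P(+|D)P(D) / P(+)
       = 0.06477800 / 0.21354827
       = 0.3033


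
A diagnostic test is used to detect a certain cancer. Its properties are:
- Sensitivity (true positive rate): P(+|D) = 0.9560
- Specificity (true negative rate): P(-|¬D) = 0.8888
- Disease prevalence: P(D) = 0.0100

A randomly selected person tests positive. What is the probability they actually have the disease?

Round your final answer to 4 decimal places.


Let D = has disease, + = positive test

Given:
- P(D) = 0.0100 (prevalence)
- P(+|D) = 0.9560 (sensitivity)
- P(-|¬D) = 0.8888 (specificity)
- P(+|¬D) = 0.1112 (false positive rate = 1 - specificity)

Step 1: Find P(+)
P(+) = P(+|D)P(D) + P(+|¬D)P(¬D)
     = 0.9560 × 0.0100 + 0.1112 × 0.9900
     = 0.00956000 + 0.11008800
     = 0.11964800

Step 2: Apply Bayes' theorem for P(D|+)
P(D|+) = P(+|D)P(D) / P(+)
       = 0.00956000 / 0.11964800
       = 0.0799


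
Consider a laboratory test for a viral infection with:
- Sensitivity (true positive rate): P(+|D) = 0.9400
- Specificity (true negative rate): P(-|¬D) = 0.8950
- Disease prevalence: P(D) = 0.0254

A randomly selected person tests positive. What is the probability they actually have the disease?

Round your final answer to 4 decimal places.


Let D = has disease, + = positive test

Given:
- P(D) = 0.0254 (prevalence)
- P(+|D) = 0.9400 (sensitivity)
- P(-|¬D) = 0.8950 (specificity)
- P(+|¬D) = 0.1050 (false positive rate = 1 - specificity)

Step 1: Find P(+)
P(+) = P(+|D)P(D) + P(+|¬D)P(¬D)
     = 0.9400 × 0.0254 + 0.1050 × 0.9746
     = 0.02387600 + 0.10233300
     = 0.12620900

Step 2: Apply Bayes' theorem for P(D|+)
P(D|+) = P(+|D)P(D) / P(+)
       = 0.02387600 / 0.12620900
       = 0.1892


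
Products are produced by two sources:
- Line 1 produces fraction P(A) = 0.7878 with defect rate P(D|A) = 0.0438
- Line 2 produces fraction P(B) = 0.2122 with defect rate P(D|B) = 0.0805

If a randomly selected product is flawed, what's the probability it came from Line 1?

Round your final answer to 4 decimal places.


Let A = from Line 1, D = flawed

Given:
- P(A) = 0.7878, P(B) = 0.2122
- P(D|A) = 0.0438, P(D|B) = 0.0805

Step 1: Find P(D)
P(D) = P(D|A)P(A) + P(D|B)P(B)
     = 0.0438 × 0.7878 + 0.0805 × 0.2122
     = 0.03450564 + 0.01708210
     = 0.05158774

Step 2: Apply Bayes' theorem
P(A|D) = P(D|A)P(A) / P(D)
       = 0.03450564 / 0.05158774
       = 0.6689


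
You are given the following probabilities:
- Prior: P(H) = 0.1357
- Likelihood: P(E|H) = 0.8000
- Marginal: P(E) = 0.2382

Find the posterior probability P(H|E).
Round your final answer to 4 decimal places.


Using Bayes' theorem:

P(H|E) = P(E|H) × P(H) / P(E)
       = 0.8000 × 0.1357 / 0.2382
       = 0.10856000 / 0.2382
       = 0.4558

The evidence strengthens our belief in H.
Prior: 0.1357 → Posterior: 0.4558


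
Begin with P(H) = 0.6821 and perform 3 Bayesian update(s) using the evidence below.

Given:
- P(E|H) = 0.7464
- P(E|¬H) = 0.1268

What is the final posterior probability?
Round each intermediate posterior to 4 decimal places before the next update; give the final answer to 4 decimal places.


Sequential Bayesian updating:

Initial prior: P(H) = 0.6821

Update 1:
  P(E) = 0.7464 × 0.6821 + 0.1268 × 0.3179 = 0.50911944 + 0.04030972 = 0.54942916
  P(H|E) = 0.50911944 / 0.54942916 = 0.9266

Update 2:
  P(E) = 0.7464 × 0.9266 + 0.1268 × 0.0734 = 0.69161424 + 0.00930712 = 0.70092136
  P(H|E) = 0.69161424 / 0.70092136 = 0.9867

Update 3:
  P(E) = 0.7464 × 0.9867 + 0.1268 × 0.0133 = 0.73647288 + 0.00168644 = 0.73815932
  P(H|E) = 0.73647288 / 0.73815932 = 0.9977

Final posterior: 0.9977


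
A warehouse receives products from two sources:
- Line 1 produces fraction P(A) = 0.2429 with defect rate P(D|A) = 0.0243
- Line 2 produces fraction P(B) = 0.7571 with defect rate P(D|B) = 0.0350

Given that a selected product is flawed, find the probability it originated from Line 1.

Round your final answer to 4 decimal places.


Let A = from Line 1, D = flawed

Given:
- P(A) = 0.2429, P(B) = 0.7571
- P(D|A) = 0.0243, P(D|B) = 0.0350

Step 1: Find P(D)
P(D) = P(D|A)P(A) + P(D|B)P(B)
     = 0.0243 × 0.2429 + 0.0350 × 0.7571
     = 0.00590247 + 0.02649850
     = 0.03240097

Step 2: Apply Bayes' theorem
P(A|D) = P(D|A)P(A) / P(D)
       = 0.00590247 / 0.03240097
       = 0.1822


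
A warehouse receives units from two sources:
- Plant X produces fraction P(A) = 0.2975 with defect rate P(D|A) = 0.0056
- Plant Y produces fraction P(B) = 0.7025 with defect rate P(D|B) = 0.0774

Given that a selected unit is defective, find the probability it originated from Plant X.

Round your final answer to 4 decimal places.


Let A = from Plant X, D = defective

Given:
- P(A) = 0.2975, P(B) = 0.7025
- P(D|A) = 0.0056, P(D|B) = 0.0774

Step 1: Find P(D)
P(D) = P(D|A)P(A) + P(D|B)P(B)
     = 0.0056 × 0.2975 + 0.0774 × 0.7025
     = 0.00166600 + 0.05437350
     = 0.05603950

Step 2: Apply Bayes' theorem
P(A|D) = P(D|A)P(A) / P(D)
       = 0.00166600 / 0.05603950
       = 0.0297


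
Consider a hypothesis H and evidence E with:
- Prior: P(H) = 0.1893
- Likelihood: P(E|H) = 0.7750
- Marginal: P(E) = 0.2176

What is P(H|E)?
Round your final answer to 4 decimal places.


Using Bayes' theorem:

P(H|E) = P(E|H) × P(H) / P(E)
       = 0.7750 × 0.1893 / 0.2176
       = 0.14670750 / 0.2176
       = 0.6742

The evidence strengthens our belief in H.
Prior: 0.1893 → Posterior: 0.6742


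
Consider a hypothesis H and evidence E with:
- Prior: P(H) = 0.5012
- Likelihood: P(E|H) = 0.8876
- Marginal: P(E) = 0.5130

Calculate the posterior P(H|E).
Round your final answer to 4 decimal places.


Using Bayes' theorem:

P(H|E) = P(E|H) × P(H) / P(E)
       = 0.8876 × 0.5012 / 0.5130
       = 0.44486512 / 0.5130
       = 0.8672

The evidence strengthens our belief in H.
Prior: 0.5012 → Posterior: 0.8672


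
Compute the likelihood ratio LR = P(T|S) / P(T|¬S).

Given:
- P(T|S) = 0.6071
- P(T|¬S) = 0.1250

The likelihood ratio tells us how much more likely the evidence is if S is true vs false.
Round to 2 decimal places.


Likelihood Ratio (LR) = P(T|S) / P(T|¬S)

LR = 0.6071 / 0.1250
   = 4.86

The evidence is 4.86 times more likely if S is true than if S is false.
Since LR > 1, the evidence supports S over ¬S.


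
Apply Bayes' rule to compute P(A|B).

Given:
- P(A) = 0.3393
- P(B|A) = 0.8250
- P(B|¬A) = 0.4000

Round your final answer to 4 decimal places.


Bayes' theorem: P(A|B) = P(B|A) × P(A) / P(B)

Step 1: Calculate P(B) using law of total probability
P(B) = P(B|A)P(A) + P(B|¬A)P(¬A)
     = 0.8250 × 0.3393 + 0.4000 × 0.6607
     = 0.27992250 + 0.26428000
     = 0.54420250

Step 2: Apply Bayes' theorem
P(A|B) = P(B|A) × P(A) / P(B)
       = 0.27992250 / 0.54420250
       = 0.5144


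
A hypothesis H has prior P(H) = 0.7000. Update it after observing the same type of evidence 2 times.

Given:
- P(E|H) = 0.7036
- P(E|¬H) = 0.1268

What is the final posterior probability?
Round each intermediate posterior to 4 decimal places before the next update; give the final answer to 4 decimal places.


Sequential Bayesian updating:

Initial prior: P(H) = 0.7000

Update 1:
  P(E) = 0.7036 × 0.7000 + 0.1268 × 0.3000 = 0.49252000 + 0.03804000 = 0.53056000
  P(H|E) = 0.49252000 / 0.53056000 = 0.9283

Update 2:
  P(E) = 0.7036 × 0.9283 + 0.1268 × 0.0717 = 0.65315188 + 0.00909156 = 0.66224344
  P(H|E) = 0.65315188 / 0.66224344 = 0.9863

Final posterior: 0.9863


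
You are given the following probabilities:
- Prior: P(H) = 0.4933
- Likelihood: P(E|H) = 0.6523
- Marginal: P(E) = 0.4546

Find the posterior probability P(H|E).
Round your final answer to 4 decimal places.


Using Bayes' theorem:

P(H|E) = P(E|H) × P(H) / P(E)
       = 0.6523 × 0.4933 / 0.4546
       = 0.32177959 / 0.4546
       = 0.7078

The evidence strengthens our belief in H.
Prior: 0.4933 → Posterior: 0.7078


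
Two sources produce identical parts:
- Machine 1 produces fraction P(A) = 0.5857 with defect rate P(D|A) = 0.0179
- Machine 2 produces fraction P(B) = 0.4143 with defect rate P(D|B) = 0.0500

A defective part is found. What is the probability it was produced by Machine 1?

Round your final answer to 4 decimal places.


Let A = from Machine 1, D = defective

Given:
- P(A) = 0.5857, P(B) = 0.4143
- P(D|A) = 0.0179, P(D|B) = 0.0500

Step 1: Find P(D)
P(D) = P(D|A)P(A) + P(D|B)P(B)
     = 0.0179 × 0.5857 + 0.0500 × 0.4143
     = 0.01048403 + 0.02071500
     = 0.03119903

Step 2: Apply Bayes' theorem
P(A|D) = P(D|A)P(A) / P(D)
       = 0.01048403 / 0.03119903
       = 0.3360


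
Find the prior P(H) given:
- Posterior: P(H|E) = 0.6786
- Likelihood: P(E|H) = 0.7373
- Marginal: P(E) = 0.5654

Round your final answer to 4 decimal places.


From Bayes' theorem: P(H|E) = P(E|H) × P(H) / P(E)

Rearranging for P(H):
P(H) = P(H|E) × P(E) / P(E|H)
     = 0.6786 × 0.5654 / 0.7373
     = 0.38368044 / 0.7373
     = 0.5204


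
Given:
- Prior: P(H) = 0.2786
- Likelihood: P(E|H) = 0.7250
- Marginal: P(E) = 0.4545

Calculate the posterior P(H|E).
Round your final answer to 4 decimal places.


Using Bayes' theorem:

P(H|E) = P(E|H) × P(H) / P(E)
       = 0.7250 × 0.2786 / 0.4545
       = 0.20198500 / 0.4545
       = 0.4444

The evidence strengthens our belief in H.
Prior: 0.2786 → Posterior: 0.4444


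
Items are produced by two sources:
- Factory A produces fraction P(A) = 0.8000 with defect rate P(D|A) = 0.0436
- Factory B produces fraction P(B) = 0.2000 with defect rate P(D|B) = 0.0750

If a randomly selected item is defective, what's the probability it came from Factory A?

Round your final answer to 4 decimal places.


Let A = from Factory A, D = defective

Given:
- P(A) = 0.8000, P(B) = 0.2000
- P(D|A) = 0.0436, P(D|B) = 0.0750

Step 1: Find P(D)
P(D) = P(D|A)P(A) + P(D|B)P(B)
     = 0.0436 × 0.8000 + 0.0750 × 0.2000
     = 0.03488000 + 0.01500000
     = 0.04988000

Step 2: Apply Bayes' theorem
P(A|D) = P(D|A)P(A) / P(D)
       = 0.03488000 / 0.04988000
       = 0.6993


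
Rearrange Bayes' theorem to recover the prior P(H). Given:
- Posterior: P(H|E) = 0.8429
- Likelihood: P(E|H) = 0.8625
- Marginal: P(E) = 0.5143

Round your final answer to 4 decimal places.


From Bayes' theorem: P(H|E) = P(E|H) × P(H) / P(E)

Rearranging for P(H):
P(H) = P(H|E) × P(E) / P(E|H)
     = 0.8429 × 0.5143 / 0.8625
     = 0.43350347 / 0.8625
     = 0.5026


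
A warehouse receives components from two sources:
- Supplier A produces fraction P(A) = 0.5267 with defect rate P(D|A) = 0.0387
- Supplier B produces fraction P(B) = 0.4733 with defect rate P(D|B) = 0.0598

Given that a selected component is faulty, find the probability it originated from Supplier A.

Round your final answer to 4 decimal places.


Let A = from Supplier A, D = faulty

Given:
- P(A) = 0.5267, P(B) = 0.4733
- P(D|A) = 0.0387, P(D|B) = 0.0598

Step 1: Find P(D)
P(D) = P(D|A)P(A) + P(D|B)P(B)
     = 0.0387 × 0.5267 + 0.0598 × 0.4733
     = 0.02038329 + 0.02830334
     = 0.04868663

Step 2: Apply Bayes' theorem
P(A|D) = P(D|A)P(A) / P(D)
       = 0.02038329 / 0.04868663
       = 0.4187


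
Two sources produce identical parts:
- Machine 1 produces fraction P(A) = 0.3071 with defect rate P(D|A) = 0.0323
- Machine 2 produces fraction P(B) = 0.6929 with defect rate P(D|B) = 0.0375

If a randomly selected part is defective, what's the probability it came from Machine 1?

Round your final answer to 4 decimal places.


Let A = from Machine 1, D = defective

Given:
- P(A) = 0.3071, P(B) = 0.6929
- P(D|A) = 0.0323, P(D|B) = 0.0375

Step 1: Find P(D)
P(D) = P(D|A)P(A) + P(D|B)P(B)
     = 0.0323 × 0.3071 + 0.0375 × 0.6929
     = 0.00991933 + 0.02598375
     = 0.03590308

Step 2: Apply Bayes' theorem
P(A|D) = P(D|A)P(A) / P(D)
       = 0.00991933 / 0.03590308
       = 0.2763


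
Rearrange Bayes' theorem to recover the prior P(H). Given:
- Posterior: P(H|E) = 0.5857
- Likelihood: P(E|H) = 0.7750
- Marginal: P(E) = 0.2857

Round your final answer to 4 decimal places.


From Bayes' theorem: P(H|E) = P(E|H) × P(H) / P(E)

Rearranging for P(H):
P(H) = P(H|E) × P(E) / P(E|H)
     = 0.5857 × 0.2857 / 0.7750
     = 0.16733449 / 0.7750
     = 0.2159


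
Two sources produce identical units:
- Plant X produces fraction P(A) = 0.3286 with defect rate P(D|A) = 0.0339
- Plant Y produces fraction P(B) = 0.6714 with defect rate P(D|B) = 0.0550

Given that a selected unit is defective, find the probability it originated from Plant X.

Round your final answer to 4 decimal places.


Let A = from Plant X, D = defective

Given:
- P(A) = 0.3286, P(B) = 0.6714
- P(D|A) = 0.0339, P(D|B) = 0.0550

Step 1: Find P(D)
P(D) = P(D|A)P(A) + P(D|B)P(B)
     = 0.0339 × 0.3286 + 0.0550 × 0.6714
     = 0.01113954 + 0.03692700
     = 0.04806654

Step 2: Apply Bayes' theorem
P(A|D) = P(D|A)P(A) / P(D)
       = 0.01113954 / 0.04806654
       = 0.2318


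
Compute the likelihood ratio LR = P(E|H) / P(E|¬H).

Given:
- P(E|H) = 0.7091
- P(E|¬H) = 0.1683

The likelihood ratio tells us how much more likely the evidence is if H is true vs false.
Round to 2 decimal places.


Likelihood Ratio (LR) = P(E|H) / P(E|¬H)

LR = 0.7091 / 0.1683
   = 4.21

The evidence is 4.21 times more likely if H is true than if H is false.
LR > 1, so observing E raises the odds in favor of H.


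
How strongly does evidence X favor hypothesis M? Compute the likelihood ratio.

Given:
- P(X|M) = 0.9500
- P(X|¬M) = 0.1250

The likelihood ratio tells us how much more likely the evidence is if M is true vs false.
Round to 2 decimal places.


Likelihood Ratio (LR) = P(X|M) / P(X|¬M)

LR = 0.9500 / 0.1250
   = 7.60

The evidence is 7.60 times more likely if M is true than if M is false.
Since LR > 1, the evidence supports M over ¬M.


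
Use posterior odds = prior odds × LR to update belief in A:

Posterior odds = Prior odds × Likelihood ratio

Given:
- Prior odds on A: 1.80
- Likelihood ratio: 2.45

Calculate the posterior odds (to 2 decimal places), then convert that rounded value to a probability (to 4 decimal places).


Step 1: Calculate posterior odds
Posterior odds = Prior odds × LR
               = 1.80 × 2.45
               = 4.41

Step 2: Convert to probability
P(A|E) = Posterior odds / (1 + Posterior odds)
       = 4.41 / (1 + 4.41)
       = 4.41 / 5.41
       = 0.8152

The evidence increased P(A) from 0.6429 to 0.8152.


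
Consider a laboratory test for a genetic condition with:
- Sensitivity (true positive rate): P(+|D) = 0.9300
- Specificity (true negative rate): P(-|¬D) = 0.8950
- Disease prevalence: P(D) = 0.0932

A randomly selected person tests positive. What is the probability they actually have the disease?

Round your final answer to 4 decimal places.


Let D = has disease, + = positive test

Given:
- P(D) = 0.0932 (prevalence)
- P(+|D) = 0.9300 (sensitivity)
- P(-|¬D) = 0.8950 (specificity)
- P(+|¬D) = 0.1050 (false positive rate = 1 - specificity)

Step 1: Find P(+)
P(+) = P(+|D)P(D) + P(+|¬D)P(¬D)
     = 0.9300 × 0.0932 + 0.1050 × 0.9068
     = 0.08667600 + 0.09521400
     = 0.18189000

Step 2: Apply Bayes' theorem for P(D|+)
P(D|+) = P(+|D)P(D) / P(+)
       = 0.08667600 / 0.18189000
       = 0.4765


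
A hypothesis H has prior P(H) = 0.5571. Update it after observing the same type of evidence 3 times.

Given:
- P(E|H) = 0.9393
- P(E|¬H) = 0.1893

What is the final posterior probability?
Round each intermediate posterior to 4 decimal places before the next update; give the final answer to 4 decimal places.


Sequential Bayesian updating:

Initial prior: P(H) = 0.5571

Update 1:
  P(E) = 0.9393 × 0.5571 + 0.1893 × 0.4429 = 0.52328403 + 0.08384097 = 0.60712500
  P(H|E) = 0.52328403 / 0.60712500 = 0.8619

Update 2:
  P(E) = 0.9393 × 0.8619 + 0.1893 × 0.1381 = 0.80958267 + 0.02614233 = 0.83572500
  P(H|E) = 0.80958267 / 0.83572500 = 0.9687

Update 3:
  P(E) = 0.9393 × 0.9687 + 0.1893 × 0.0313 = 0.90989991 + 0.00592509 = 0.91582500
  P(H|E) = 0.90989991 / 0.91582500 = 0.9935

Final posterior: 0.9935


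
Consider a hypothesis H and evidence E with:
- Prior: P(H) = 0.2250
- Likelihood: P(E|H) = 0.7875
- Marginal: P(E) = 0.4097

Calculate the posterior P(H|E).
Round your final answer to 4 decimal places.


Using Bayes' theorem:

P(H|E) = P(E|H) × P(H) / P(E)
       = 0.7875 × 0.2250 / 0.4097
       = 0.17718750 / 0.4097
       = 0.4325

The evidence strengthens our belief in H.
Prior: 0.2250 → Posterior: 0.4325


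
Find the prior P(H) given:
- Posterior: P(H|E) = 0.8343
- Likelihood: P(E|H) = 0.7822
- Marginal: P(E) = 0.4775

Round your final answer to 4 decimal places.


From Bayes' theorem: P(H|E) = P(E|H) × P(H) / P(E)

Rearranging for P(H):
P(H) = P(H|E) × P(E) / P(E|H)
     = 0.8343 × 0.4775 / 0.7822
     = 0.39837825 / 0.7822
     = 0.5093


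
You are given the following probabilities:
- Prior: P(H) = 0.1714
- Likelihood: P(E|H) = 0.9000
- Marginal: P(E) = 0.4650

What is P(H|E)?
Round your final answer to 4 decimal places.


Using Bayes' theorem:

P(H|E) = P(E|H) × P(H) / P(E)
       = 0.9000 × 0.1714 / 0.4650
       = 0.15426000 / 0.4650
       = 0.3317

The evidence strengthens our belief in H.
Prior: 0.1714 → Posterior: 0.3317


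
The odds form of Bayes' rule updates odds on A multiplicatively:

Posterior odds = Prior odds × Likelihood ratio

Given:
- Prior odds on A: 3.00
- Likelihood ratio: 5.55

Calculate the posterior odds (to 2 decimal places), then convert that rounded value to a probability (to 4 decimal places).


Step 1: Calculate posterior odds
Posterior odds = Prior odds × LR
               = 3.00 × 5.55
               = 16.65

Step 2: Convert to probability
P(A|E) = Posterior odds / (1 + Posterior odds)
       = 16.65 / (1 + 16.65)
       = 16.65 / 17.65
       = 0.9433

The evidence increased P(A) from 0.7500 to 0.9433.


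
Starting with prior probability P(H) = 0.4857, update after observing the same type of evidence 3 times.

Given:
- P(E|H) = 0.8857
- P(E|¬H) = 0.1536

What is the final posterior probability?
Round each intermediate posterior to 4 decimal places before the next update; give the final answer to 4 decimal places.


Sequential Bayesian updating:

Initial prior: P(H) = 0.4857

Update 1:
  P(E) = 0.8857 × 0.4857 + 0.1536 × 0.5143 = 0.43018449 + 0.07899648 = 0.50918097
  P(H|E) = 0.43018449 / 0.50918097 = 0.8449

Update 2:
  P(E) = 0.8857 × 0.8449 + 0.1536 × 0.1551 = 0.74832793 + 0.02382336 = 0.77215129
  P(H|E) = 0.74832793 / 0.77215129 = 0.9691

Update 3:
  P(E) = 0.8857 × 0.9691 + 0.1536 × 0.0309 = 0.85833187 + 0.00474624 = 0.86307811
  P(H|E) = 0.85833187 / 0.86307811 = 0.9945

Final posterior: 0.9945


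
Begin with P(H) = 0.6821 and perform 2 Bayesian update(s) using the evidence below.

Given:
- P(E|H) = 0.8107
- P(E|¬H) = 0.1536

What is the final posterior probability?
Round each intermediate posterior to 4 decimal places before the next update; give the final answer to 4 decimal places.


Sequential Bayesian updating:

Initial prior: P(H) = 0.6821

Update 1:
  P(E) = 0.8107 × 0.6821 + 0.1536 × 0.3179 = 0.55297847 + 0.04882944 = 0.60180791
  P(H|E) = 0.55297847 / 0.60180791 = 0.9189

Update 2:
  P(E) = 0.8107 × 0.9189 + 0.1536 × 0.0811 = 0.74495223 + 0.01245696 = 0.75740919
  P(H|E) = 0.74495223 / 0.75740919 = 0.9836

Final posterior: 0.9836


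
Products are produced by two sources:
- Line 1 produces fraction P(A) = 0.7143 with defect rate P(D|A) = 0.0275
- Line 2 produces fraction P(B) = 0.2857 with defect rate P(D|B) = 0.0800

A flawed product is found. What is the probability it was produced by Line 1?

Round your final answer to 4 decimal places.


Let A = from Line 1, D = flawed

Given:
- P(A) = 0.7143, P(B) = 0.2857
- P(D|A) = 0.0275, P(D|B) = 0.0800

Step 1: Find P(D)
P(D) = P(D|A)P(A) + P(D|B)P(B)
     = 0.0275 × 0.7143 + 0.0800 × 0.2857
     = 0.01964325 + 0.02285600
     = 0.04249925

Step 2: Apply Bayes' theorem
P(A|D) = P(D|A)P(A) / P(D)
       = 0.01964325 / 0.04249925
       = 0.4622
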